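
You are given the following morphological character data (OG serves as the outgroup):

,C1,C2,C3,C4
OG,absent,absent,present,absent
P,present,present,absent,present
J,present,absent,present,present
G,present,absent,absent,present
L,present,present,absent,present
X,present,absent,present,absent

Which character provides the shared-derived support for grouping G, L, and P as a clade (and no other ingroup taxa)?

Character polarity is set by the outgroup: the derived state is whichever differs from the outgroup's state, so for C3 the derived state is 'absent', and for the remaining characters it is 'present'.
All ingroup taxa share the derived state 'present' for C1; it defines the ingroup but does not resolve relationships within it.
C2 (derived state 'present') is shared by L and P — a synapomorphy uniting that clade.
Only G, L, and P show the derived state 'absent' for C3, supporting them as a clade.
C4: derived state 'present' in G, J, L, and P only — synapomorphy for {G, J, L, P}.
Most parsimonious ingroup topology: ((((P,L),G),J),X).
The clade {G, L, P} is supported by C3: its derived state 'absent' occurs in exactly those taxa and in no other taxon (including the outgroup).

C3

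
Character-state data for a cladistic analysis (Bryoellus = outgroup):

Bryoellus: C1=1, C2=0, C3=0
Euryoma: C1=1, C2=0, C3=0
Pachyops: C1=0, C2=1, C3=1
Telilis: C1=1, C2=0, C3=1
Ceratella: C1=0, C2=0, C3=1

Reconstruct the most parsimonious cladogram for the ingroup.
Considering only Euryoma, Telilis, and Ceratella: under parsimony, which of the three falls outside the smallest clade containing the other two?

Euryoma

Character polarity is set by the outgroup: the derived state is whichever differs from the outgroup's state, so for C1 the derived state is '0', and for the remaining characters it is '1'.
C1 (derived state '0') is shared by Ceratella and Pachyops — a synapomorphy uniting that clade.
C2: derived state '1' in Pachyops only — an autapomorphy, so it tells us nothing about relationships among taxa.
C3: derived state '1' in Ceratella, Pachyops, and Telilis only — synapomorphy for {Ceratella, Pachyops, Telilis}.
Most parsimonious ingroup topology: (Euryoma,((Pachyops,Ceratella),Telilis)).
Ceratella and Telilis share a more recent common ancestor with each other than either does with Euryoma, so Euryoma is the least closely related of the three.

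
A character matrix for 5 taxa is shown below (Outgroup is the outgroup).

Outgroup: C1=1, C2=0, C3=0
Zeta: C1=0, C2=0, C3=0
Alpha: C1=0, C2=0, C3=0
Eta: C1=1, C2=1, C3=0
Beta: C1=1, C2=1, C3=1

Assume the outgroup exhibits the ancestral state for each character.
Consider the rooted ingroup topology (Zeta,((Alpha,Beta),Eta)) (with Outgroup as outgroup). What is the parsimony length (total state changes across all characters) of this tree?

Map each character onto (Zeta,((Alpha,Beta),Eta)) (rooted by Outgroup) and count the minimum state changes it requires (Fitch parsimony):
C1: 2; C2: 2; C3: 1.
Total tree length = 5.

5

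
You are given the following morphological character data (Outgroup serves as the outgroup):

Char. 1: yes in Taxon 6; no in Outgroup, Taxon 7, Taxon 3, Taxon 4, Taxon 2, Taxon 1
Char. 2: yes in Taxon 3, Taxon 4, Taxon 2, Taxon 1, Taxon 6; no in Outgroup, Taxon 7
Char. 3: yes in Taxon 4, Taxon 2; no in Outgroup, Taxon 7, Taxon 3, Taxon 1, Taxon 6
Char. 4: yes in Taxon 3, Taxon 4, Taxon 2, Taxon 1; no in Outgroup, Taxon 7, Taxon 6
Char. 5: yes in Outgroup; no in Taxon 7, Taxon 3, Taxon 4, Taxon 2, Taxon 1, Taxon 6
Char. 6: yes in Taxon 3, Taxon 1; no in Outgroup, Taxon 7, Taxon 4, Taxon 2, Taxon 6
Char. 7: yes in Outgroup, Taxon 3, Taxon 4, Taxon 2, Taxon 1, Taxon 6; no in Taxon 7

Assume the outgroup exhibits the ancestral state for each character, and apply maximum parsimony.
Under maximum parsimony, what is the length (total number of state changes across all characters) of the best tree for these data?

7

Character polarity is set by the outgroup: the derived state is whichever differs from the outgroup's state, so for Char. 5, Char. 7 the derived state is 'no', and for the remaining characters it is 'yes'.
Char. 1 (derived state 'yes') is unique to Taxon 6 (autapomorphy; uninformative for grouping).
Char. 2: derived state 'yes' in Taxon 1, Taxon 2, Taxon 3, Taxon 4, and Taxon 6 only — synapomorphy for {Taxon 1, Taxon 2, Taxon 3, Taxon 4, Taxon 6}.
Only Taxon 2 and Taxon 4 show the derived state 'yes' for Char. 3, supporting them as a clade.
Char. 4 (derived state 'yes') is shared by Taxon 1, Taxon 2, Taxon 3, and Taxon 4 — a synapomorphy uniting that clade.
All ingroup taxa share the derived state 'no' for Char. 5; it defines the ingroup but does not resolve relationships within it.
Char. 6: derived state 'yes' in Taxon 1 and Taxon 3 only — synapomorphy for {Taxon 1, Taxon 3}.
Char. 7 (derived state 'no') is unique to Taxon 7 (autapomorphy; uninformative for grouping).
Most parsimonious ingroup topology: (Taxon 7,(((Taxon 3,Taxon 1),(Taxon 4,Taxon 2)),Taxon 6)).
Changes per character on this tree: Char. 1: 1; Char. 2: 1; Char. 3: 1; Char. 4: 1; Char. 5: 1; Char. 6: 1; Char. 7: 1.
Total = 7.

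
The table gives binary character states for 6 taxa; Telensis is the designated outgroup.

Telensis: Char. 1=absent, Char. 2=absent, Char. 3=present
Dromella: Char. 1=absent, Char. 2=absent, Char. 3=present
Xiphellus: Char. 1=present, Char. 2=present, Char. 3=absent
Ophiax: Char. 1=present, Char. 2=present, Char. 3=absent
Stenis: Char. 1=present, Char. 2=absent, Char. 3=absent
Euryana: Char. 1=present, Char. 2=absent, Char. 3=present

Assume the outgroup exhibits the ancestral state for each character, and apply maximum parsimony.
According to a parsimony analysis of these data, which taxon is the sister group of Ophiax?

Character polarity is set by the outgroup: the derived state is whichever differs from the outgroup's state, so for Char. 3 the derived state is 'absent', and for the remaining characters it is 'present'.
Only Euryana, Ophiax, Stenis, and Xiphellus show the derived state 'present' for Char. 1, supporting them as a clade.
Char. 2 (derived state 'present') is shared by Ophiax and Xiphellus — a synapomorphy uniting that clade.
Char. 3 (derived state 'absent') is shared by Ophiax, Stenis, and Xiphellus — a synapomorphy uniting that clade.
Most parsimonious ingroup topology: (Dromella,(((Xiphellus,Ophiax),Stenis),Euryana)).
Ophiax and Xiphellus form a cherry on this tree, so they are sister taxa.

Xiphellus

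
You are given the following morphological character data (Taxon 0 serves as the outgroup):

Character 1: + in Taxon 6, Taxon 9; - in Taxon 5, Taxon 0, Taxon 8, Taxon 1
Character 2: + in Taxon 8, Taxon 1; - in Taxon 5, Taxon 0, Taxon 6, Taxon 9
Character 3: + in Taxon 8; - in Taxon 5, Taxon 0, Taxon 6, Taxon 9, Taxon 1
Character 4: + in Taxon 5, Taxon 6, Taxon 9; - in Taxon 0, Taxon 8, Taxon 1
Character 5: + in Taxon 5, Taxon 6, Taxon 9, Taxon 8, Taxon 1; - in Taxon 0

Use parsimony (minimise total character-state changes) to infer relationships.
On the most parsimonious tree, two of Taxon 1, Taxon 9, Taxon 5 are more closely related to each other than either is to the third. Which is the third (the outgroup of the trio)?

Taxon 1

The outgroup has state '-' for every character, so '+' is the derived state throughout.
Character 1 (derived state '+') is shared by Taxon 6 and Taxon 9 — a synapomorphy uniting that clade.
Character 2: derived state '+' in Taxon 1 and Taxon 8 only — synapomorphy for {Taxon 1, Taxon 8}.
Character 3 (derived state '+') is unique to Taxon 8 (autapomorphy; uninformative for grouping).
Character 4: derived state '+' in Taxon 5, Taxon 6, and Taxon 9 only — synapomorphy for {Taxon 5, Taxon 6, Taxon 9}.
All ingroup taxa share the derived state '+' for Character 5; it defines the ingroup but does not resolve relationships within it.
Most parsimonious ingroup topology: ((Taxon 8,Taxon 1),((Taxon 6,Taxon 9),Taxon 5)).
Taxon 9 and Taxon 5 share a more recent common ancestor with each other than either does with Taxon 1, so Taxon 1 is the least closely related of the three.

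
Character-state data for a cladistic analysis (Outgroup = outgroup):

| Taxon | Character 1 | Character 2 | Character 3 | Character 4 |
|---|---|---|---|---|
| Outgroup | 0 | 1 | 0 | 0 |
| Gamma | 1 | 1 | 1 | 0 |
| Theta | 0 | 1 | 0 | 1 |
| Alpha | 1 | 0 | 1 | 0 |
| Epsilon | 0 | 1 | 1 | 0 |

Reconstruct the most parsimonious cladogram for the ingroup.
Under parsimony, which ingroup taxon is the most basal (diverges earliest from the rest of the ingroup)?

Character polarity is set by the outgroup: the derived state is whichever differs from the outgroup's state, so for Character 2 the derived state is '0', and for the remaining characters it is '1'.
Character 1: derived state '1' in Alpha and Gamma only — synapomorphy for {Alpha, Gamma}.
Character 2: derived state '0' in Alpha only — an autapomorphy, so it tells us nothing about relationships among taxa.
Character 3: derived state '1' in Alpha, Epsilon, and Gamma only — synapomorphy for {Alpha, Epsilon, Gamma}.
Character 4: derived state '1' in Theta only — an autapomorphy, so it tells us nothing about relationships among taxa.
Most parsimonious ingroup topology: (((Gamma,Alpha),Epsilon),Theta).
Theta is sister to the clade containing all other ingroup taxa, so it is the earliest-diverging (most basal) ingroup lineage.

Theta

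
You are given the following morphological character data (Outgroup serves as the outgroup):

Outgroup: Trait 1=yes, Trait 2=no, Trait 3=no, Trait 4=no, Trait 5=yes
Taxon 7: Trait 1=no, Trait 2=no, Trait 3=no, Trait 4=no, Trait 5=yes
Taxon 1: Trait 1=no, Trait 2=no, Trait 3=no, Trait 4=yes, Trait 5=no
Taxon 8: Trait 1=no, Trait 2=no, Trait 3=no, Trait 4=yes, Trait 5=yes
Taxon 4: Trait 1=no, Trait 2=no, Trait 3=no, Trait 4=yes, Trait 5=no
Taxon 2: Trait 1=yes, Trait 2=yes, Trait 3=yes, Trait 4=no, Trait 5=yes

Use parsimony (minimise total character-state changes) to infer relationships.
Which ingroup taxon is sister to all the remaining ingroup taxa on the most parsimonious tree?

Taxon 2

Character polarity is set by the outgroup: the derived state is whichever differs from the outgroup's state, so for Trait 1, Trait 5 the derived state is 'no', and for the remaining characters it is 'yes'.
Trait 1 (derived state 'no') is shared by Taxon 1, Taxon 4, Taxon 7, and Taxon 8 — a synapomorphy uniting that clade.
Trait 2 (derived state 'yes') is unique to Taxon 2 (autapomorphy; uninformative for grouping).
Trait 3: derived state 'yes' in Taxon 2 only — an autapomorphy, so it tells us nothing about relationships among taxa.
Trait 4 (derived state 'yes') is shared by Taxon 1, Taxon 4, and Taxon 8 — a synapomorphy uniting that clade.
Trait 5: derived state 'no' in Taxon 1 and Taxon 4 only — synapomorphy for {Taxon 1, Taxon 4}.
Most parsimonious ingroup topology: ((Taxon 7,((Taxon 1,Taxon 4),Taxon 8)),Taxon 2).
Taxon 2 is sister to the clade containing all other ingroup taxa, so it is the earliest-diverging (most basal) ingroup lineage.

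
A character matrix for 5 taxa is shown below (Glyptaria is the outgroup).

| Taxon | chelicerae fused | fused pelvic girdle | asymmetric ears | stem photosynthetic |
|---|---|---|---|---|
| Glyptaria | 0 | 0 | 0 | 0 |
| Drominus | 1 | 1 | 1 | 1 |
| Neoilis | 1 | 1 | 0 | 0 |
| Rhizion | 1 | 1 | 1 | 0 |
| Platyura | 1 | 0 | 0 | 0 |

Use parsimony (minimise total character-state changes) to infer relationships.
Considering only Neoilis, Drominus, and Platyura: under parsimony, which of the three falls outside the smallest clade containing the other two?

Platyura

The outgroup has state '0' for every character, so '1' is the derived state throughout.
All ingroup taxa share the derived state '1' for chelicerae fused; it defines the ingroup but does not resolve relationships within it.
Only Drominus, Neoilis, and Rhizion show the derived state '1' for fused pelvic girdle, supporting them as a clade.
asymmetric ears: derived state '1' in Drominus and Rhizion only — synapomorphy for {Drominus, Rhizion}.
stem photosynthetic: derived state '1' in Drominus only — an autapomorphy, so it tells us nothing about relationships among taxa.
Most parsimonious ingroup topology: (((Drominus,Rhizion),Neoilis),Platyura).
Neoilis and Drominus share a more recent common ancestor with each other than either does with Platyura, so Platyura is the least closely related of the three.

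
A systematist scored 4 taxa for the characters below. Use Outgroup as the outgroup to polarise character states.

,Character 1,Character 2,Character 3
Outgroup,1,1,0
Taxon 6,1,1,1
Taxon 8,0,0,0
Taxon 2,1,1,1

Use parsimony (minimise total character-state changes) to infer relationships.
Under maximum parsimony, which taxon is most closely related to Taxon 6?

Character polarity is set by the outgroup: the derived state is whichever differs from the outgroup's state, so for Character 1, Character 2 the derived state is '0', and for the remaining characters it is '1'.
Character 1 (derived state '0') is unique to Taxon 8 (autapomorphy; uninformative for grouping).
Character 2 (derived state '0') is unique to Taxon 8 (autapomorphy; uninformative for grouping).
Character 3 (derived state '1') is shared by Taxon 2 and Taxon 6 — a synapomorphy uniting that clade.
Most parsimonious ingroup topology: ((Taxon 6,Taxon 2),Taxon 8).
Taxon 6 and Taxon 2 form a cherry on this tree, so they are sister taxa.

Taxon 2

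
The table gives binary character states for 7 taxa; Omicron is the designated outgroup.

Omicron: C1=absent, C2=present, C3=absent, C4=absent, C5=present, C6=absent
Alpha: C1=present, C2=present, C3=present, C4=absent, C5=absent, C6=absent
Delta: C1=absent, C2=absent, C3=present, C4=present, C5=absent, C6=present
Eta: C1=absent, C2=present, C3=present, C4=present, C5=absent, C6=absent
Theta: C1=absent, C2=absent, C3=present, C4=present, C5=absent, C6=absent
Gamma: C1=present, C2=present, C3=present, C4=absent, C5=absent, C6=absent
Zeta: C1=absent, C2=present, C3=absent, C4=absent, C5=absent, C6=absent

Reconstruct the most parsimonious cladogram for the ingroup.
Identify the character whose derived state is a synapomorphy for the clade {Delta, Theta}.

C2

Character polarity is set by the outgroup: the derived state is whichever differs from the outgroup's state, so for C2, C5 the derived state is 'absent', and for the remaining characters it is 'present'.
C1 (derived state 'present') is shared by Alpha and Gamma — a synapomorphy uniting that clade.
Only Delta and Theta show the derived state 'absent' for C2, supporting them as a clade.
C3: derived state 'present' in Alpha, Delta, Eta, Gamma, and Theta only — synapomorphy for {Alpha, Delta, Eta, Gamma, Theta}.
C4: derived state 'present' in Delta, Eta, and Theta only — synapomorphy for {Delta, Eta, Theta}.
All ingroup taxa share the derived state 'absent' for C5; it defines the ingroup but does not resolve relationships within it.
C6: derived state 'present' in Delta only — an autapomorphy, so it tells us nothing about relationships among taxa.
Most parsimonious ingroup topology: (Zeta,(((Delta,Theta),Eta),(Alpha,Gamma))).
The clade {Delta, Theta} is supported by C2: its derived state 'absent' occurs in exactly those taxa and in no other taxon (including the outgroup).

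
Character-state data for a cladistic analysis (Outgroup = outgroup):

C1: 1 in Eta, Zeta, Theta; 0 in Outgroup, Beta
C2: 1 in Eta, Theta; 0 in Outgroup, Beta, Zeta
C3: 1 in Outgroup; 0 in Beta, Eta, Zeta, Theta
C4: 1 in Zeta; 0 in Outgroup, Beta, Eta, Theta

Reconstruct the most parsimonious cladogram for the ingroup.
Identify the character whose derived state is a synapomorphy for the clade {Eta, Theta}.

C2

Character polarity is set by the outgroup: the derived state is whichever differs from the outgroup's state, so for C3 the derived state is '0', and for the remaining characters it is '1'.
C1: derived state '1' in Eta, Theta, and Zeta only — synapomorphy for {Eta, Theta, Zeta}.
C2 (derived state '1') is shared by Eta and Theta — a synapomorphy uniting that clade.
C3 (derived state '0') is shared by all ingroup taxa — unites the whole ingroup.
C4: derived state '1' in Zeta only — an autapomorphy, so it tells us nothing about relationships among taxa.
Most parsimonious ingroup topology: (((Eta,Theta),Zeta),Beta).
The clade {Eta, Theta} is supported by C2: its derived state '1' occurs in exactly those taxa and in no other taxon (including the outgroup).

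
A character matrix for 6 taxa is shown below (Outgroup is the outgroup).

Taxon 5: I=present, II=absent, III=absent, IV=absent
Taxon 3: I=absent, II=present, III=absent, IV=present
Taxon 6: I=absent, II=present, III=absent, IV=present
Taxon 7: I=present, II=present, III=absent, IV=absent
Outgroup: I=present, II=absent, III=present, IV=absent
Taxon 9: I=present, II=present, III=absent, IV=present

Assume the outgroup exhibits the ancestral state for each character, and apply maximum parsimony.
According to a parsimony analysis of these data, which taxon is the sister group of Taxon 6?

Taxon 3

Character polarity is set by the outgroup: the derived state is whichever differs from the outgroup's state, so for I, III the derived state is 'absent', and for the remaining characters it is 'present'.
I: derived state 'absent' in Taxon 3 and Taxon 6 only — synapomorphy for {Taxon 3, Taxon 6}.
Only Taxon 3, Taxon 6, Taxon 7, and Taxon 9 show the derived state 'present' for II, supporting them as a clade.
III (derived state 'absent') is shared by all ingroup taxa — unites the whole ingroup.
IV (derived state 'present') is shared by Taxon 3, Taxon 6, and Taxon 9 — a synapomorphy uniting that clade.
Most parsimonious ingroup topology: ((Taxon 7,((Taxon 6,Taxon 3),Taxon 9)),Taxon 5).
Taxon 6 and Taxon 3 form a cherry on this tree, so they are sister taxa.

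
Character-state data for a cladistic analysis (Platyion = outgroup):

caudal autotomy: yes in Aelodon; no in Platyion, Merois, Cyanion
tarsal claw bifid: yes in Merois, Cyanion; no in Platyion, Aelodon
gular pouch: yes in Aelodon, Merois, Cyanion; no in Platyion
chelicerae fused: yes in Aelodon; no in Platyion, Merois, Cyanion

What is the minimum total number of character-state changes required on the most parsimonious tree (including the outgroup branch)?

The outgroup has state 'no' for every character, so 'yes' is the derived state throughout.
caudal autotomy (derived state 'yes') is unique to Aelodon (autapomorphy; uninformative for grouping).
tarsal claw bifid (derived state 'yes') is shared by Cyanion and Merois — a synapomorphy uniting that clade.
gular pouch (derived state 'yes') is shared by all ingroup taxa — unites the whole ingroup.
chelicerae fused: derived state 'yes' in Aelodon only — an autapomorphy, so it tells us nothing about relationships among taxa.
Most parsimonious ingroup topology: (Aelodon,(Merois,Cyanion)).
Changes per character on this tree: caudal autotomy: 1; tarsal claw bifid: 1; gular pouch: 1; chelicerae fused: 1.
Total = 4.

4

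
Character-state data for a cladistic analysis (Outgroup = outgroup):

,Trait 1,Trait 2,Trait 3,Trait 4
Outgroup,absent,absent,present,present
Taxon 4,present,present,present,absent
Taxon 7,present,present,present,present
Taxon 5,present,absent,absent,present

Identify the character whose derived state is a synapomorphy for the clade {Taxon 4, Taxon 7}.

Trait 2

Character polarity is set by the outgroup: the derived state is whichever differs from the outgroup's state, so for Trait 3, Trait 4 the derived state is 'absent', and for the remaining characters it is 'present'.
Trait 1 (derived state 'present') is shared by all ingroup taxa — unites the whole ingroup.
Trait 2 (derived state 'present') is shared by Taxon 4 and Taxon 7 — a synapomorphy uniting that clade.
Trait 3 (derived state 'absent') is unique to Taxon 5 (autapomorphy; uninformative for grouping).
Trait 4 (derived state 'absent') is unique to Taxon 4 (autapomorphy; uninformative for grouping).
Most parsimonious ingroup topology: ((Taxon 4,Taxon 7),Taxon 5).
The clade {Taxon 4, Taxon 7} is supported by Trait 2: its derived state 'present' occurs in exactly those taxa and in no other taxon (including the outgroup).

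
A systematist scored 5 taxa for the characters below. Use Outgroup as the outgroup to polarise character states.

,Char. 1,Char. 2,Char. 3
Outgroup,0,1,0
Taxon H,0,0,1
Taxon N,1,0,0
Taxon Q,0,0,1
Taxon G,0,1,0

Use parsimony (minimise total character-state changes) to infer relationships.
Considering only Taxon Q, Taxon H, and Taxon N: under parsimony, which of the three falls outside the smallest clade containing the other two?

Character polarity is set by the outgroup: the derived state is whichever differs from the outgroup's state, so for Char. 2 the derived state is '0', and for the remaining characters it is '1'.
Char. 1 (derived state '1') is unique to Taxon N (autapomorphy; uninformative for grouping).
Char. 2: derived state '0' in Taxon H, Taxon N, and Taxon Q only — synapomorphy for {Taxon H, Taxon N, Taxon Q}.
Char. 3 (derived state '1') is shared by Taxon H and Taxon Q — a synapomorphy uniting that clade.
Most parsimonious ingroup topology: (((Taxon H,Taxon Q),Taxon N),Taxon G).
Taxon Q and Taxon H share a more recent common ancestor with each other than either does with Taxon N, so Taxon N is the least closely related of the three.

Taxon N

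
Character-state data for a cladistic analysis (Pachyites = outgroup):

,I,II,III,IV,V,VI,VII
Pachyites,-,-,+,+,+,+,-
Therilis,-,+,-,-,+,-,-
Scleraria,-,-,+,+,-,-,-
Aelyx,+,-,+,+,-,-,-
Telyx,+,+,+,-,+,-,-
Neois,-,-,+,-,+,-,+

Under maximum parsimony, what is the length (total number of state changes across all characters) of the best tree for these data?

8

Character polarity is set by the outgroup: the derived state is whichever differs from the outgroup's state, so for III, IV, V, VI the derived state is '-', and for the remaining characters it is '+'.
I (state '+') occurs in Aelyx and Telyx but conflicts with the nesting implied by the other characters — most parsimoniously interpreted as homoplasy.
II (derived state '+') is shared by Telyx and Therilis — a synapomorphy uniting that clade.
III: derived state '-' in Therilis only — an autapomorphy, so it tells us nothing about relationships among taxa.
IV: derived state '-' in Neois, Telyx, and Therilis only — synapomorphy for {Neois, Telyx, Therilis}.
Only Aelyx and Scleraria show the derived state '-' for V, supporting them as a clade.
VI (derived state '-') is shared by all ingroup taxa — unites the whole ingroup.
VII: derived state '+' in Neois only — an autapomorphy, so it tells us nothing about relationships among taxa.
Most parsimonious ingroup topology: (((Therilis,Telyx),Neois),(Scleraria,Aelyx)).
Changes per character on this tree: I: 2; II: 1; III: 1; IV: 1; V: 1; VI: 1; VII: 1.
Total = 8.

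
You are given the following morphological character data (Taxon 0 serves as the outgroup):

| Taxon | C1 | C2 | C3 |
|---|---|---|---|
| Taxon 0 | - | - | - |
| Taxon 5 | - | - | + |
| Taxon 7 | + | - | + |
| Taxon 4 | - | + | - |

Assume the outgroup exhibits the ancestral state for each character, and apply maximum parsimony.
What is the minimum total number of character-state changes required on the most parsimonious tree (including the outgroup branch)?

3

The outgroup has state '-' for every character, so '+' is the derived state throughout.
C1: derived state '+' in Taxon 7 only — an autapomorphy, so it tells us nothing about relationships among taxa.
C2: derived state '+' in Taxon 4 only — an autapomorphy, so it tells us nothing about relationships among taxa.
C3 (derived state '+') is shared by Taxon 5 and Taxon 7 — a synapomorphy uniting that clade.
Most parsimonious ingroup topology: ((Taxon 5,Taxon 7),Taxon 4).
Changes per character on this tree: C1: 1; C2: 1; C3: 1.
Total = 3.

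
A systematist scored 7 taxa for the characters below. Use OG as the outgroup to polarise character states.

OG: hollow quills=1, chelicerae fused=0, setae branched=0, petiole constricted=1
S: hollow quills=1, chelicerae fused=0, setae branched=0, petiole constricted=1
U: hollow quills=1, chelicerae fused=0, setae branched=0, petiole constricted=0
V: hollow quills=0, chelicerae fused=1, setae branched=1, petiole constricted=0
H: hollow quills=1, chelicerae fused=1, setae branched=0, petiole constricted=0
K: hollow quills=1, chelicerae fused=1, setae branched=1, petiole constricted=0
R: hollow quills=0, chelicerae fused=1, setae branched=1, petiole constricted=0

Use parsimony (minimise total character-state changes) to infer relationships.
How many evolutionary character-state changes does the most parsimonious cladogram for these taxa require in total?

Character polarity is set by the outgroup: the derived state is whichever differs from the outgroup's state, so for hollow quills, petiole constricted the derived state is '0', and for the remaining characters it is '1'.
hollow quills: derived state '0' in R and V only — synapomorphy for {R, V}.
Only H, K, R, and V show the derived state '1' for chelicerae fused, supporting them as a clade.
setae branched (derived state '1') is shared by K, R, and V — a synapomorphy uniting that clade.
Only H, K, R, U, and V show the derived state '0' for petiole constricted, supporting them as a clade.
Most parsimonious ingroup topology: (S,(U,(((V,R),K),H))).
Changes per character on this tree: hollow quills: 1; chelicerae fused: 1; setae branched: 1; petiole constricted: 1.
Total = 4.

4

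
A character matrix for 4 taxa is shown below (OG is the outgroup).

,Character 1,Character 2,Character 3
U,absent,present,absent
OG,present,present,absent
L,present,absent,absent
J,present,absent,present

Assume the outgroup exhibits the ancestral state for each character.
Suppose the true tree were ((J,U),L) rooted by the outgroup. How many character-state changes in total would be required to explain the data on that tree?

Map each character onto ((J,U),L) (rooted by OG) and count the minimum state changes it requires (Fitch parsimony):
Character 1: 1; Character 2: 2; Character 3: 1.
Total tree length = 4.

4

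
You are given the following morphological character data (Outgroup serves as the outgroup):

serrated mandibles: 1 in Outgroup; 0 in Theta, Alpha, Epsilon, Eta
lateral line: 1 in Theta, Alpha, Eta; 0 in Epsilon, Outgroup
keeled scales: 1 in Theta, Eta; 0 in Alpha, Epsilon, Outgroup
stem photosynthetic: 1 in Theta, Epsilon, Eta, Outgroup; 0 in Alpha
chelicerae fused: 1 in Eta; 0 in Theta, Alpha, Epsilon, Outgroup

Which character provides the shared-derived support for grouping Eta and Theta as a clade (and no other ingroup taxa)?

Character polarity is set by the outgroup: the derived state is whichever differs from the outgroup's state, so for serrated mandibles, stem photosynthetic the derived state is '0', and for the remaining characters it is '1'.
All ingroup taxa share the derived state '0' for serrated mandibles; it defines the ingroup but does not resolve relationships within it.
lateral line (derived state '1') is shared by Alpha, Eta, and Theta — a synapomorphy uniting that clade.
keeled scales: derived state '1' in Eta and Theta only — synapomorphy for {Eta, Theta}.
stem photosynthetic: derived state '0' in Alpha only — an autapomorphy, so it tells us nothing about relationships among taxa.
chelicerae fused: derived state '1' in Eta only — an autapomorphy, so it tells us nothing about relationships among taxa.
Most parsimonious ingroup topology: ((Alpha,(Eta,Theta)),Epsilon).
The clade {Eta, Theta} is supported by keeled scales: its derived state '1' occurs in exactly those taxa and in no other taxon (including the outgroup).

keeled scales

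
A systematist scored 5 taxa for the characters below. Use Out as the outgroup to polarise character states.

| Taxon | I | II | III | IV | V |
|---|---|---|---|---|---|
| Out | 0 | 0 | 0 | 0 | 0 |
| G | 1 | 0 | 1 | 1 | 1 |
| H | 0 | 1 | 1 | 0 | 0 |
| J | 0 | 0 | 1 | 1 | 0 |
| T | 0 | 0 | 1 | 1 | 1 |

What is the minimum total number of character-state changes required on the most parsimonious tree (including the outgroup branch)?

5

The outgroup has state '0' for every character, so '1' is the derived state throughout.
I: derived state '1' in G only — an autapomorphy, so it tells us nothing about relationships among taxa.
II (derived state '1') is unique to H (autapomorphy; uninformative for grouping).
III (derived state '1') is shared by all ingroup taxa — unites the whole ingroup.
IV (derived state '1') is shared by G, J, and T — a synapomorphy uniting that clade.
V: derived state '1' in G and T only — synapomorphy for {G, T}.
Most parsimonious ingroup topology: (((G,T),J),H).
Changes per character on this tree: I: 1; II: 1; III: 1; IV: 1; V: 1.
Total = 5.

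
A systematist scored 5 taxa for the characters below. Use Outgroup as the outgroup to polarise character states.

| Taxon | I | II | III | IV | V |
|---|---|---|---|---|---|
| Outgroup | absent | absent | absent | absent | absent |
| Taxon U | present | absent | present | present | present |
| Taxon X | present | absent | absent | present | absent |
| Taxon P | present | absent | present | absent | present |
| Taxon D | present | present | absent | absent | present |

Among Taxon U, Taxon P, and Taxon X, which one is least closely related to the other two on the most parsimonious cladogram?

Taxon X

The outgroup has state 'absent' for every character, so 'present' is the derived state throughout.
I (derived state 'present') is shared by all ingroup taxa — unites the whole ingroup.
II: derived state 'present' in Taxon D only — an autapomorphy, so it tells us nothing about relationships among taxa.
III (derived state 'present') is shared by Taxon P and Taxon U — a synapomorphy uniting that clade.
IV groups Taxon U and Taxon X, which is incompatible with the clades supported by the remaining characters; treating it as convergent (homoplasy) costs fewer steps than any alternative tree.
V (derived state 'present') is shared by Taxon D, Taxon P, and Taxon U — a synapomorphy uniting that clade.
Most parsimonious ingroup topology: (((Taxon U,Taxon P),Taxon D),Taxon X).
Taxon U and Taxon P share a more recent common ancestor with each other than either does with Taxon X, so Taxon X is the least closely related of the three.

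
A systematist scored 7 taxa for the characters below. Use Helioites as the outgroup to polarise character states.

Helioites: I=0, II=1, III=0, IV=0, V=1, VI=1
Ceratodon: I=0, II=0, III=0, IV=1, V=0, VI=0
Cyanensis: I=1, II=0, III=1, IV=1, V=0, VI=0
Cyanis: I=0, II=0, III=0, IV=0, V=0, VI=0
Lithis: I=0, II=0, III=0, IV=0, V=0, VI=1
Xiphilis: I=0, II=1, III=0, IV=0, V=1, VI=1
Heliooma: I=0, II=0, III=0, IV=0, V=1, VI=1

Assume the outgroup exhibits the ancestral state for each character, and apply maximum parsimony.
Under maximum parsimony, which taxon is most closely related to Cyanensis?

Character polarity is set by the outgroup: the derived state is whichever differs from the outgroup's state, so for II, V, VI the derived state is '0', and for the remaining characters it is '1'.
I (derived state '1') is unique to Cyanensis (autapomorphy; uninformative for grouping).
II: derived state '0' in Ceratodon, Cyanensis, Cyanis, Heliooma, and Lithis only — synapomorphy for {Ceratodon, Cyanensis, Cyanis, Heliooma, Lithis}.
III (derived state '1') is unique to Cyanensis (autapomorphy; uninformative for grouping).
Only Ceratodon and Cyanensis show the derived state '1' for IV, supporting them as a clade.
Only Ceratodon, Cyanensis, Cyanis, and Lithis show the derived state '0' for V, supporting them as a clade.
VI: derived state '0' in Ceratodon, Cyanensis, and Cyanis only — synapomorphy for {Ceratodon, Cyanensis, Cyanis}.
Most parsimonious ingroup topology: (((((Ceratodon,Cyanensis),Cyanis),Lithis),Heliooma),Xiphilis).
Cyanensis and Ceratodon form a cherry on this tree, so they are sister taxa.

Ceratodon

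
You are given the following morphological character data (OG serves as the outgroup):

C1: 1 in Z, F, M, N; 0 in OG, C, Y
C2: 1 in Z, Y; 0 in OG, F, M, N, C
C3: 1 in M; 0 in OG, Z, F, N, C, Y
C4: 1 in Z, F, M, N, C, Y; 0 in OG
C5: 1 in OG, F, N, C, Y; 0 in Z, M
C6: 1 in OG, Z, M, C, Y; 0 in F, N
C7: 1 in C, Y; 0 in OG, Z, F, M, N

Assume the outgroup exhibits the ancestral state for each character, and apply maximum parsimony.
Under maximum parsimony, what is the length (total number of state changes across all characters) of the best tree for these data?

Character polarity is set by the outgroup: the derived state is whichever differs from the outgroup's state, so for C5, C6 the derived state is '0', and for the remaining characters it is '1'.
Only F, M, N, and Z show the derived state '1' for C1, supporting them as a clade.
C2 groups Y and Z, which is incompatible with the clades supported by the remaining characters; treating it as convergent (homoplasy) costs fewer steps than any alternative tree.
C3: derived state '1' in M only — an autapomorphy, so it tells us nothing about relationships among taxa.
All ingroup taxa share the derived state '1' for C4; it defines the ingroup but does not resolve relationships within it.
C5: derived state '0' in M and Z only — synapomorphy for {M, Z}.
C6 (derived state '0') is shared by F and N — a synapomorphy uniting that clade.
C7: derived state '1' in C and Y only — synapomorphy for {C, Y}.
Most parsimonious ingroup topology: (((Z,M),(F,N)),(C,Y)).
Changes per character on this tree: C1: 1; C2: 2; C3: 1; C4: 1; C5: 1; C6: 1; C7: 1.
Total = 8.

8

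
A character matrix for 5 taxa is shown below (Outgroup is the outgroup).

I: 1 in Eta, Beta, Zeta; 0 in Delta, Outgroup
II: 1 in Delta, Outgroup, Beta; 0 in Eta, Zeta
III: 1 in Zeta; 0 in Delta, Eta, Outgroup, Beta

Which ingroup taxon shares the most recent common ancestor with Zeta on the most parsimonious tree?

Character polarity is set by the outgroup: the derived state is whichever differs from the outgroup's state, so for II the derived state is '0', and for the remaining characters it is '1'.
I (derived state '1') is shared by Beta, Eta, and Zeta — a synapomorphy uniting that clade.
II: derived state '0' in Eta and Zeta only — synapomorphy for {Eta, Zeta}.
III (derived state '1') is unique to Zeta (autapomorphy; uninformative for grouping).
Most parsimonious ingroup topology: (((Eta,Zeta),Beta),Delta).
Zeta and Eta form a cherry on this tree, so they are sister taxa.

Eta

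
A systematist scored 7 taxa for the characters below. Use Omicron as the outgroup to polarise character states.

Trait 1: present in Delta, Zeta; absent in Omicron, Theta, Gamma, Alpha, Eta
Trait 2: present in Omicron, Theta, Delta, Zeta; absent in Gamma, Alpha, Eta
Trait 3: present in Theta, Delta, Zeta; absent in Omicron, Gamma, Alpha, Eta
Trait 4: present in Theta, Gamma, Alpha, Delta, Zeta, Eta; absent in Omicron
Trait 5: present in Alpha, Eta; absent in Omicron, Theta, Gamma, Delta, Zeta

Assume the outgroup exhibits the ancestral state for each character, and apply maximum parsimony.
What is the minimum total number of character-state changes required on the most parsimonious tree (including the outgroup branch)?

Character polarity is set by the outgroup: the derived state is whichever differs from the outgroup's state, so for Trait 2 the derived state is 'absent', and for the remaining characters it is 'present'.
Trait 1 (derived state 'present') is shared by Delta and Zeta — a synapomorphy uniting that clade.
Trait 2 (derived state 'absent') is shared by Alpha, Eta, and Gamma — a synapomorphy uniting that clade.
Trait 3 (derived state 'present') is shared by Delta, Theta, and Zeta — a synapomorphy uniting that clade.
Trait 4 (derived state 'present') is shared by all ingroup taxa — unites the whole ingroup.
Only Alpha and Eta show the derived state 'present' for Trait 5, supporting them as a clade.
Most parsimonious ingroup topology: ((Theta,(Delta,Zeta)),(Gamma,(Alpha,Eta))).
Changes per character on this tree: Trait 1: 1; Trait 2: 1; Trait 3: 1; Trait 4: 1; Trait 5: 1.
Total = 5.

5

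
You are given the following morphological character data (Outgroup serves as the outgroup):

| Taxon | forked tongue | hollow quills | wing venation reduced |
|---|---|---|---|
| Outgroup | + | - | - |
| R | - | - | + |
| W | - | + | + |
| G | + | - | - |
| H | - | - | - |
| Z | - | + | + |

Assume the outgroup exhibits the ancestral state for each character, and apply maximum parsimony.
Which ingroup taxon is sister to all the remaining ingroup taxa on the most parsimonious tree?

Character polarity is set by the outgroup: the derived state is whichever differs from the outgroup's state, so for forked tongue the derived state is '-', and for the remaining characters it is '+'.
Only H, R, W, and Z show the derived state '-' for forked tongue, supporting them as a clade.
hollow quills (derived state '+') is shared by W and Z — a synapomorphy uniting that clade.
wing venation reduced: derived state '+' in R, W, and Z only — synapomorphy for {R, W, Z}.
Most parsimonious ingroup topology: (((R,(W,Z)),H),G).
G is sister to the clade containing all other ingroup taxa, so it is the earliest-diverging (most basal) ingroup lineage.

G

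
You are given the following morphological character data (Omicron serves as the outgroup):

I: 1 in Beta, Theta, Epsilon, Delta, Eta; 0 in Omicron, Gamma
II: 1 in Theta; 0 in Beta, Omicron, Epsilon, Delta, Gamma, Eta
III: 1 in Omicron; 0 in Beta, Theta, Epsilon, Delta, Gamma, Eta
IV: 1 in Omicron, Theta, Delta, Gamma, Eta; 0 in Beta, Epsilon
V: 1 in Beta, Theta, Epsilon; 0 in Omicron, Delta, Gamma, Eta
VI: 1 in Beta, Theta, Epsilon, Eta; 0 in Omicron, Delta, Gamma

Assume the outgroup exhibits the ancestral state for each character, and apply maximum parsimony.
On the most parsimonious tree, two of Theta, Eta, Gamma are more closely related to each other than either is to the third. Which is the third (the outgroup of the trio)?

Character polarity is set by the outgroup: the derived state is whichever differs from the outgroup's state, so for III, IV the derived state is '0', and for the remaining characters it is '1'.
I: derived state '1' in Beta, Delta, Epsilon, Eta, and Theta only — synapomorphy for {Beta, Delta, Epsilon, Eta, Theta}.
II: derived state '1' in Theta only — an autapomorphy, so it tells us nothing about relationships among taxa.
All ingroup taxa share the derived state '0' for III; it defines the ingroup but does not resolve relationships within it.
IV: derived state '0' in Beta and Epsilon only — synapomorphy for {Beta, Epsilon}.
Only Beta, Epsilon, and Theta show the derived state '1' for V, supporting them as a clade.
VI (derived state '1') is shared by Beta, Epsilon, Eta, and Theta — a synapomorphy uniting that clade.
Most parsimonious ingroup topology: ((((Theta,(Beta,Epsilon)),Eta),Delta),Gamma).
Theta and Eta share a more recent common ancestor with each other than either does with Gamma, so Gamma is the least closely related of the three.

Gamma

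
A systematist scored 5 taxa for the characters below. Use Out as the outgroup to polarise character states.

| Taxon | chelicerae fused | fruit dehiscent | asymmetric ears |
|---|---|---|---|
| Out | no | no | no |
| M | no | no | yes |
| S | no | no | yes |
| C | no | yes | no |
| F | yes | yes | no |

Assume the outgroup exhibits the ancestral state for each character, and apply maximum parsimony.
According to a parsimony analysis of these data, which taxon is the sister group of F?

C

The outgroup has state 'no' for every character, so 'yes' is the derived state throughout.
chelicerae fused (derived state 'yes') is unique to F (autapomorphy; uninformative for grouping).
Only C and F show the derived state 'yes' for fruit dehiscent, supporting them as a clade.
asymmetric ears (derived state 'yes') is shared by M and S — a synapomorphy uniting that clade.
Most parsimonious ingroup topology: ((M,S),(C,F)).
F and C form a cherry on this tree, so they are sister taxa.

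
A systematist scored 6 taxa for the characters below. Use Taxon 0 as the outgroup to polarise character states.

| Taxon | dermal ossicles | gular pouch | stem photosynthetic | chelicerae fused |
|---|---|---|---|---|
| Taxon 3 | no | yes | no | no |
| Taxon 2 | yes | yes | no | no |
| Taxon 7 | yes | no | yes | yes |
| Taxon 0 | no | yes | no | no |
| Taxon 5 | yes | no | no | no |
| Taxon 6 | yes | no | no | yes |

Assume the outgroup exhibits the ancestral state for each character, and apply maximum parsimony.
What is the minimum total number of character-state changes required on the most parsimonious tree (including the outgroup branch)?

4

Character polarity is set by the outgroup: the derived state is whichever differs from the outgroup's state, so for gular pouch the derived state is 'no', and for the remaining characters it is 'yes'.
dermal ossicles (derived state 'yes') is shared by Taxon 2, Taxon 5, Taxon 6, and Taxon 7 — a synapomorphy uniting that clade.
gular pouch (derived state 'no') is shared by Taxon 5, Taxon 6, and Taxon 7 — a synapomorphy uniting that clade.
stem photosynthetic: derived state 'yes' in Taxon 7 only — an autapomorphy, so it tells us nothing about relationships among taxa.
chelicerae fused: derived state 'yes' in Taxon 6 and Taxon 7 only — synapomorphy for {Taxon 6, Taxon 7}.
Most parsimonious ingroup topology: (((Taxon 5,(Taxon 6,Taxon 7)),Taxon 2),Taxon 3).
Changes per character on this tree: dermal ossicles: 1; gular pouch: 1; stem photosynthetic: 1; chelicerae fused: 1.
Total = 4.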